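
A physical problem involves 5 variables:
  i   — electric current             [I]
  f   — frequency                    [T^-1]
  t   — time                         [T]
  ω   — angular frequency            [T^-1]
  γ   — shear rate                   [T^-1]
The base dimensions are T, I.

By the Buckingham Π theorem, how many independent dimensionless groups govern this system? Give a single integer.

Write exponents as rows T,I / cols i,f,t,ω,γ:
  T: [ 0 -1  1 -1 -1]
  I: [ 1  0  0  0  0]
Echelon form has 2 nonzero rows (pivots: i,f)
5 vars − rank 2 = 3 Π groups

3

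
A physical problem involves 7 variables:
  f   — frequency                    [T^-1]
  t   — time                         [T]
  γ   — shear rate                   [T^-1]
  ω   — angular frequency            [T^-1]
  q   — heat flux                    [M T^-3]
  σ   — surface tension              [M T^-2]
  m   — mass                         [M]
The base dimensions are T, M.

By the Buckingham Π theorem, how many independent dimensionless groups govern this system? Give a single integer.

Dimensional matrix (T×M by f×t×γ×ω×q×σ×m):
  T: [-1  1 -1 -1 -3 -2  0]
  M: [ 0  0  0  0  1  1  1]
Row reduction gives pivot columns f,q; rank = 2
n=7, r=2 ⇒ 5 dimensionless groups

5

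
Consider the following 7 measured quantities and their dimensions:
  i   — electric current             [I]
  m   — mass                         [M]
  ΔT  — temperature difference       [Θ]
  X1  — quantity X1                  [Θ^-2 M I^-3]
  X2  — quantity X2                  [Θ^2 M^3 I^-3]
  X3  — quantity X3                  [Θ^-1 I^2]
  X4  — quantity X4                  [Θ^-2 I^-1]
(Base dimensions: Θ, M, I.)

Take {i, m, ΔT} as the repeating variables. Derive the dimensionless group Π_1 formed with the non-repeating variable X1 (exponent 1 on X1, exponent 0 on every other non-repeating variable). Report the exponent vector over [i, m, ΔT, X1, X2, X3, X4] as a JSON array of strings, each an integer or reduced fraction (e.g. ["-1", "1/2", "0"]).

Write exponents as rows Θ,M,I / cols i,m,ΔT,X1,X2,X3,X4:
  Θ: [ 0  0  1 -2  2 -1 -2]
  M: [ 0  1  0  1  3  0  0]
  I: [ 1  0  0 -3 -3  2 -1]
RREF → pivots at {i,m,ΔT} ⇒ r = 3
Pivot set = {i,m,ΔT}, free = {X1,X2,X3,X4}
RREF:
  r0: [   1    0    0   -3   -3    2   -1]
  r1: [   0    1    0    1    3    0    0]
  r2: [   0    0    1   -2    2   -1   -2]
Fix exponent of X1 at 1, X2 at 0, X3 at 0, X4 at 0; solve each RREF row for its pivot's exponent:
  r0: exp(i) + (-3)·1 = 0 ⇒ exp(i) = 3
  r1: exp(m) + (1)·1 = 0 ⇒ exp(m) = -1
  r2: exp(ΔT) + (-2)·1 = 0 ⇒ exp(ΔT) = 2
Π_1 = i^3 · m^-1 · ΔT^2 · X1

["3", "-1", "2", "1", "0", "0", "0"]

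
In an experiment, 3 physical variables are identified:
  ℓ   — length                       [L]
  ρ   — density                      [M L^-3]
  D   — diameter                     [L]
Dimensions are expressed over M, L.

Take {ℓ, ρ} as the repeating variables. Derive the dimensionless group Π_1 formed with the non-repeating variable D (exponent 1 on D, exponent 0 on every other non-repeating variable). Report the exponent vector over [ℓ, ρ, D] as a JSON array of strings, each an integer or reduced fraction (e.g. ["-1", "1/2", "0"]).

["-1", "0", "1"]

Dimensional matrix (M×L by ℓ×ρ×D):
  M: [ 0  1  0]
  L: [ 1 -3  1]
Echelon form has 2 nonzero rows (pivots: ℓ,ρ)
Repeat: ℓ,ρ; free: D
RREF:
  r0: [   1    0    1]
  r1: [   0    1    0]
Fix exponent of D at 1; solve each RREF row for its pivot's exponent:
  r0: exp(ℓ) + (1)·1 = 0 ⇒ exp(ℓ) = -1
  r1: exp(ρ) + (0)·1 = 0 ⇒ exp(ρ) = 0
Π_1 = ℓ^-1 · D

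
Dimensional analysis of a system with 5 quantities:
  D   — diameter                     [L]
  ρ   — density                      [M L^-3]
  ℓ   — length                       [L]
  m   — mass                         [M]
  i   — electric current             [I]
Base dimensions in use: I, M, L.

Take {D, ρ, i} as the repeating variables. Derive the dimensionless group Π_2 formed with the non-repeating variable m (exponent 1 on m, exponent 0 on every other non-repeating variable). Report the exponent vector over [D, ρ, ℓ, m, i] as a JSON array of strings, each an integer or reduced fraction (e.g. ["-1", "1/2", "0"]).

Write exponents as rows I,M,L / cols D,ρ,ℓ,m,i:
  I: [ 0  0  0  0  1]
  M: [ 0  1  0  1  0]
  L: [ 1 -3  1  0  0]
Echelon form has 3 nonzero rows (pivots: D,ρ,i)
Repeat: D,ρ,i; free: ℓ,m
RREF:
  r0: [   1    0    1    3    0]
  r1: [   0    1    0    1    0]
  r2: [   0    0    0    0    1]
Fix exponent of m at 1, ℓ at 0; solve each RREF row for its pivot's exponent:
  r0: exp(D) + (3)·1 = 0 ⇒ exp(D) = -3
  r1: exp(ρ) + (1)·1 = 0 ⇒ exp(ρ) = -1
  r2: exp(i) + (0)·1 = 0 ⇒ exp(i) = 0
Π_2 = D^-3 · ρ^-1 · m

["-3", "-1", "0", "1", "0"]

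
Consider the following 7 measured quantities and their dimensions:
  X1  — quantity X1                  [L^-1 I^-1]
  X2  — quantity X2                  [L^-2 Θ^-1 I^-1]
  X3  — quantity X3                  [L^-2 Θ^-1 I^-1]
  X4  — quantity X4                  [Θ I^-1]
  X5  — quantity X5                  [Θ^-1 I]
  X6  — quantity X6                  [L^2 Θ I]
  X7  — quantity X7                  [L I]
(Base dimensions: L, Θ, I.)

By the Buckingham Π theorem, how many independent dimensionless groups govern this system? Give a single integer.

Dimensional matrix (L×Θ×I by X1×X2×X3×X4×X5×X6×X7):
  L: [-1 -2 -2  0  0  2  1]
  Θ: [ 0 -1 -1  1 -1  1  0]
  I: [-1 -1 -1 -1  1  1  1]
RREF → pivots at {X1,X2} ⇒ r = 2
n=7, r=2 ⇒ 5 dimensionless groups

5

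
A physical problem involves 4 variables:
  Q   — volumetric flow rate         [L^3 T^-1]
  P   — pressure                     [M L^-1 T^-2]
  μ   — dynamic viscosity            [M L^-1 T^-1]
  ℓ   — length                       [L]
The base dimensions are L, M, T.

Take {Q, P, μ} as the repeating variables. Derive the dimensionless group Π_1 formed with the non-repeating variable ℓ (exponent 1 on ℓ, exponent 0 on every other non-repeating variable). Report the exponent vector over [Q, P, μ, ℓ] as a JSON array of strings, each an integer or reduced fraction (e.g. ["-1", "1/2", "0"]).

["-1/3", "1/3", "-1/3", "1"]

Dimensional matrix (L×M×T by Q×P×μ×ℓ):
  L: [ 3 -1 -1  1]
  M: [ 0  1  1  0]
  T: [-1 -2 -1  0]
Echelon form has 3 nonzero rows (pivots: Q,P,μ)
Repeat: Q,P,μ; free: ℓ
RREF:
  r0: [   1    0    0  1/3]
  r1: [   0    1    0 -1/3]
  r2: [   0    0    1  1/3]
Fix exponent of ℓ at 1; solve each RREF row for its pivot's exponent:
  r0: exp(Q) + (1/3)·1 = 0 ⇒ exp(Q) = -1/3
  r1: exp(P) + (-1/3)·1 = 0 ⇒ exp(P) = 1/3
  r2: exp(μ) + (1/3)·1 = 0 ⇒ exp(μ) = -1/3
Π_1 = Q^(-1/3) · P^(1/3) · μ^(-1/3) · ℓ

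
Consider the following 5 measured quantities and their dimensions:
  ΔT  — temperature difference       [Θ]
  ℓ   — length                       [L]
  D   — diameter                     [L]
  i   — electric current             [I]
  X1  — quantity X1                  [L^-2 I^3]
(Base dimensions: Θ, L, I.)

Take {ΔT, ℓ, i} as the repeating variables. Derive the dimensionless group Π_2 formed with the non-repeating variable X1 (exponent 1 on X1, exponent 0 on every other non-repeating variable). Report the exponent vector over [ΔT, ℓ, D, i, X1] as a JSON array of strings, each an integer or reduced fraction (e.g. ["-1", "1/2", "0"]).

["0", "2", "0", "-3", "1"]

Dimensional matrix (Θ×L×I by ΔT×ℓ×D×i×X1):
  Θ: [ 1  0  0  0  0]
  L: [ 0  1  1  0 -2]
  I: [ 0  0  0  1  3]
Row reduction gives pivot columns ΔT,ℓ,i; rank = 3
Pivot set = {ΔT,ℓ,i}, free = {D,X1}
RREF:
  r0: [   1    0    0    0    0]
  r1: [   0    1    1    0   -2]
  r2: [   0    0    0    1    3]
Fix exponent of X1 at 1, D at 0; solve each RREF row for its pivot's exponent:
  r0: exp(ΔT) + (0)·1 = 0 ⇒ exp(ΔT) = 0
  r1: exp(ℓ) + (-2)·1 = 0 ⇒ exp(ℓ) = 2
  r2: exp(i) + (3)·1 = 0 ⇒ exp(i) = -3
Π_2 = ℓ^2 · i^-3 · X1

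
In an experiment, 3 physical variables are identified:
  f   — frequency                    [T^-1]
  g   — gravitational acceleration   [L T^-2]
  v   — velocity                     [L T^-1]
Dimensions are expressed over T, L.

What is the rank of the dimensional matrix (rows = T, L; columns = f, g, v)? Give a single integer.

2

Dimensional matrix (T×L by f×g×v):
  T: [-1 -2 -1]
  L: [ 0  1  1]
Row reduction gives pivot columns f,g; rank = 2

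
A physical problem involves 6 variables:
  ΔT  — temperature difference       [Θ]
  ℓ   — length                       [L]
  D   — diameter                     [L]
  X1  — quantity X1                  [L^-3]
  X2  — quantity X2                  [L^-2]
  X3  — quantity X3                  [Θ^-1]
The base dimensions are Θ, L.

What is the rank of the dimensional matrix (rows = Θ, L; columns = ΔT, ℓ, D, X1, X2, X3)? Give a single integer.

2

Write exponents as rows Θ,L / cols ΔT,ℓ,D,X1,X2,X3:
  Θ: [ 1  0  0  0  0 -1]
  L: [ 0  1  1 -3 -2  0]
RREF → pivots at {ΔT,ℓ} ⇒ r = 2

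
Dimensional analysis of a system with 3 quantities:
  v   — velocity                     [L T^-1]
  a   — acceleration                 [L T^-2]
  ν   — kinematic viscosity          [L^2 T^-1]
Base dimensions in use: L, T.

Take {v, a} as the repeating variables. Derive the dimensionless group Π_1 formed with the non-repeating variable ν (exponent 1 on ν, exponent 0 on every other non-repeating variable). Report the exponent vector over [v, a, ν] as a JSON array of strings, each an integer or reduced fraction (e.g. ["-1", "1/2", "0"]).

Dimensional matrix (L×T by v×a×ν):
  L: [ 1  1  2]
  T: [-1 -2 -1]
Row reduction gives pivot columns v,a; rank = 2
Repeat: v,a; free: ν
RREF:
  r0: [   1    0    3]
  r1: [   0    1   -1]
Fix exponent of ν at 1; solve each RREF row for its pivot's exponent:
  r0: exp(v) + (3)·1 = 0 ⇒ exp(v) = -3
  r1: exp(a) + (-1)·1 = 0 ⇒ exp(a) = 1
Π_1 = v^-3 · a · ν

["-3", "1", "1"]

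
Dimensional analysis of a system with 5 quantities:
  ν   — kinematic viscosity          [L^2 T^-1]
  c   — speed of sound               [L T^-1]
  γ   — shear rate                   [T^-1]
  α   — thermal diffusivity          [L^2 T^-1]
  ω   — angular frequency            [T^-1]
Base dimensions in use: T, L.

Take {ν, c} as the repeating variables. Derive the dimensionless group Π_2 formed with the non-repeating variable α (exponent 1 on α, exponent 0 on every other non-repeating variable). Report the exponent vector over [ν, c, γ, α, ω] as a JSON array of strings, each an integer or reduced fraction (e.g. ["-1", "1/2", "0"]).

Exponent matrix [T,L] × [ν,c,γ,α,ω]:
  T: [-1 -1 -1 -1 -1]
  L: [ 2  1  0  2  0]
Row reduction gives pivot columns ν,c; rank = 2
Repeat: ν,c; free: γ,α,ω
RREF:
  r0: [   1    0   -1    1   -1]
  r1: [   0    1    2    0    2]
Fix exponent of α at 1, γ at 0, ω at 0; solve each RREF row for its pivot's exponent:
  r0: exp(ν) + (1)·1 = 0 ⇒ exp(ν) = -1
  r1: exp(c) + (0)·1 = 0 ⇒ exp(c) = 0
Π_2 = ν^-1 · α

["-1", "0", "0", "1", "0"]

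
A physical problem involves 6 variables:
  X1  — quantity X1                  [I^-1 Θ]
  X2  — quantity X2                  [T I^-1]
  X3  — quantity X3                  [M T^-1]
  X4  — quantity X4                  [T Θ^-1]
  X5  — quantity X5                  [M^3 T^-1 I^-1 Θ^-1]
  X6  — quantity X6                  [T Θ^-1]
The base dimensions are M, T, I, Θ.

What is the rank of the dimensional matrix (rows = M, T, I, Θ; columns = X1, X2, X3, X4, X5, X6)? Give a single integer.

Dimensional matrix (M×T×I×Θ by X1×X2×X3×X4×X5×X6):
  M: [ 0  0  1  0  3  0]
  T: [ 0  1 -1  1 -1  1]
  I: [-1 -1  0  0 -1  0]
  Θ: [ 1  0  0 -1 -1 -1]
Echelon form has 3 nonzero rows (pivots: X1,X2,X3)

3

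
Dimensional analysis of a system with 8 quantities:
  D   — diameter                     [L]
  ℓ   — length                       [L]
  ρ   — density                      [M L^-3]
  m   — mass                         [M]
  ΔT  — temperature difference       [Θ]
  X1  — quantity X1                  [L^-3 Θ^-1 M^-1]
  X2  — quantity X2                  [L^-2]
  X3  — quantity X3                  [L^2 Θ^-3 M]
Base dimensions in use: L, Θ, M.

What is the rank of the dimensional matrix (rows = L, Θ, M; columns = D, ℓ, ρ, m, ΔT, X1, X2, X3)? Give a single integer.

3

Exponent matrix [L,Θ,M] × [D,ℓ,ρ,m,ΔT,X1,X2,X3]:
  L: [ 1  1 -3  0  0 -3 -2  2]
  Θ: [ 0  0  0  0  1 -1  0 -3]
  M: [ 0  0  1  1  0 -1  0  1]
RREF → pivots at {D,ρ,ΔT} ⇒ r = 3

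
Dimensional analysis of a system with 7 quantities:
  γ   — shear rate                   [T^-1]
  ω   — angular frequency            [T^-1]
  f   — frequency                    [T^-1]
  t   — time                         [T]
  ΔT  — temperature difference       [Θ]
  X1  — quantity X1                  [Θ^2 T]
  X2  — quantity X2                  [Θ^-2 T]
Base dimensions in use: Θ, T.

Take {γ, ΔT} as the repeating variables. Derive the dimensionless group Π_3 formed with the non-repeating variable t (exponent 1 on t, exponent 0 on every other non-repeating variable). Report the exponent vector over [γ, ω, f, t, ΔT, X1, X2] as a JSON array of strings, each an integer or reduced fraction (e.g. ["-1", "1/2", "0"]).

["1", "0", "0", "1", "0", "0", "0"]

Dimensional matrix (Θ×T by γ×ω×f×t×ΔT×X1×X2):
  Θ: [ 0  0  0  0  1  2 -2]
  T: [-1 -1 -1  1  0  1  1]
RREF → pivots at {γ,ΔT} ⇒ r = 2
Repeat: γ,ΔT; free: ω,f,t,X1,X2
RREF:
  r0: [   1    1    1   -1    0   -1   -1]
  r1: [   0    0    0    0    1    2   -2]
Fix exponent of t at 1, ω at 0, f at 0, X1 at 0, X2 at 0; solve each RREF row for its pivot's exponent:
  r0: exp(γ) + (-1)·1 = 0 ⇒ exp(γ) = 1
  r1: exp(ΔT) + (0)·1 = 0 ⇒ exp(ΔT) = 0
Π_3 = γ · t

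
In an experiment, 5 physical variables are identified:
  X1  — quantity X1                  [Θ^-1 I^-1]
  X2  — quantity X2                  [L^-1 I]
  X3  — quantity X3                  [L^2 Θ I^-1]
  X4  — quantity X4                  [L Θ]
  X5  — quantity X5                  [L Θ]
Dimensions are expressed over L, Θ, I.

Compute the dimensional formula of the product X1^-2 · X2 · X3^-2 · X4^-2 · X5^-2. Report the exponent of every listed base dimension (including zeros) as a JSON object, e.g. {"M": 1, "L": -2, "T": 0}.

{"L": -9, "Θ": -4, "I": 5}

Dimensional matrix (L×Θ×I by X1×X2×X3×X4×X5):
  L: [ 0 -1  2  1  1]
  Θ: [-1  0  1  1  1]
  I: [-1  1 -1  0  0]
  [L]: (-2)·0+(1)·-1+(-2)·2+(-2)·1+(-2)·1 = -9
  [Θ]: (-2)·-1+(1)·0+(-2)·1+(-2)·1+(-2)·1 = -4
  [I]: (-2)·-1+(1)·1+(-2)·-1+(-2)·0+(-2)·0 = 5
⇒ L^-9 Θ^-4 I^5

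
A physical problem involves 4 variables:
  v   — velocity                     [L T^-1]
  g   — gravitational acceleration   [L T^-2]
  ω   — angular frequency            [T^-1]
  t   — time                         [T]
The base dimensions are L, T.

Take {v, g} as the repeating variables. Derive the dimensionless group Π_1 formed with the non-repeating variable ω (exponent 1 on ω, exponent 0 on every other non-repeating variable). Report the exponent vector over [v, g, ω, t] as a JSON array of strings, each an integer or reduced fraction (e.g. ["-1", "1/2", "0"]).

["1", "-1", "1", "0"]

Dimensional matrix (L×T by v×g×ω×t):
  L: [ 1  1  0  0]
  T: [-1 -2 -1  1]
RREF → pivots at {v,g} ⇒ r = 2
Repeat: v,g; free: ω,t
RREF:
  r0: [   1    0   -1    1]
  r1: [   0    1    1   -1]
Fix exponent of ω at 1, t at 0; solve each RREF row for its pivot's exponent:
  r0: exp(v) + (-1)·1 = 0 ⇒ exp(v) = 1
  r1: exp(g) + (1)·1 = 0 ⇒ exp(g) = -1
Π_1 = v · g^-1 · ω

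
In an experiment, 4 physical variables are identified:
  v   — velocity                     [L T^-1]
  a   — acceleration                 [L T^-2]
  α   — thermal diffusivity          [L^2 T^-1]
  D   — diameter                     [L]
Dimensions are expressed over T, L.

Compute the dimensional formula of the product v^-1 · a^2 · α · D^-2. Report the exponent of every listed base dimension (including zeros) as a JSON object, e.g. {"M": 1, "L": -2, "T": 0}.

{"T": -4, "L": 1}

Exponent matrix [T,L] × [v,a,α,D]:
  T: [-1 -2 -1  0]
  L: [ 1  1  2  1]
  [T]: (-1)·-1+(2)·-2+(1)·-1+(-2)·0 = -4
  [L]: (-1)·1+(2)·1+(1)·2+(-2)·1 = 1
⇒ T^-4 L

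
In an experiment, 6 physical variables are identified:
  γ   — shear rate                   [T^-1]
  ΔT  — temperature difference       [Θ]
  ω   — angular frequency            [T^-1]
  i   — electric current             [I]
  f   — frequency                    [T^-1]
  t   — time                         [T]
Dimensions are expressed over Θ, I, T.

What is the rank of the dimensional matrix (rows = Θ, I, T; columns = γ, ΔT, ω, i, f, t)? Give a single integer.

3

Dimensional matrix (Θ×I×T by γ×ΔT×ω×i×f×t):
  Θ: [ 0  1  0  0  0  0]
  I: [ 0  0  0  1  0  0]
  T: [-1  0 -1  0 -1  1]
Echelon form has 3 nonzero rows (pivots: γ,ΔT,i)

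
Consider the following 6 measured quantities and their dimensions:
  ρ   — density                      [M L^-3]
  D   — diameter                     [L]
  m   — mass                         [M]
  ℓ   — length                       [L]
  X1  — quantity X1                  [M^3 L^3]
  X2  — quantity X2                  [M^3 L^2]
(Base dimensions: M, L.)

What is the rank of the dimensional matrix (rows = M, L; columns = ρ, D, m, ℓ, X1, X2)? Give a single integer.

Write exponents as rows M,L / cols ρ,D,m,ℓ,X1,X2:
  M: [ 1  0  1  0  3  3]
  L: [-3  1  0  1  3  2]
Echelon form has 2 nonzero rows (pivots: ρ,D)

2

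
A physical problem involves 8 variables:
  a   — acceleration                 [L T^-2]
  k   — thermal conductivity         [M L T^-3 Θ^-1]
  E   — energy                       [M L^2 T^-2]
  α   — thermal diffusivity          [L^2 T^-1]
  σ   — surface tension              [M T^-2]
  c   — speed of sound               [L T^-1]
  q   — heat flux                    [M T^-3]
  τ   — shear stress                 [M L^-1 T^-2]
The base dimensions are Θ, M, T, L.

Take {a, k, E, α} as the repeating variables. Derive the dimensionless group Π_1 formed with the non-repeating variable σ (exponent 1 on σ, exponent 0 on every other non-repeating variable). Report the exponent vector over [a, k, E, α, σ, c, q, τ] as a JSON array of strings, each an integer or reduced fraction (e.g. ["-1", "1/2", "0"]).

["-2/3", "0", "-1", "4/3", "1", "0", "0", "0"]

Dimensional matrix (Θ×M×T×L by a×k×E×α×σ×c×q×τ):
  Θ: [ 0 -1  0  0  0  0  0  0]
  M: [ 0  1  1  0  1  0  1  1]
  T: [-2 -3 -2 -1 -2 -1 -3 -2]
  L: [ 1  1  2  2  0  1  0 -1]
RREF → pivots at {a,k,E,α} ⇒ r = 4
Repeat: a,k,E,α; free: σ,c,q,τ
RREF:
  r0: [   1    0    0    0  2/3  1/3  4/3    1]
  r1: [   0    1    0    0    0    0    0    0]
  r2: [   0    0    1    0    1    0    1    1]
  r3: [   0    0    0    1 -4/3  1/3 -5/3   -2]
Fix exponent of σ at 1, c at 0, q at 0, τ at 0; solve each RREF row for its pivot's exponent:
  r0: exp(a) + (2/3)·1 = 0 ⇒ exp(a) = -2/3
  r1: exp(k) + (0)·1 = 0 ⇒ exp(k) = 0
  r2: exp(E) + (1)·1 = 0 ⇒ exp(E) = -1
  r3: exp(α) + (-4/3)·1 = 0 ⇒ exp(α) = 4/3
Π_1 = a^(-2/3) · E^-1 · α^(4/3) · σ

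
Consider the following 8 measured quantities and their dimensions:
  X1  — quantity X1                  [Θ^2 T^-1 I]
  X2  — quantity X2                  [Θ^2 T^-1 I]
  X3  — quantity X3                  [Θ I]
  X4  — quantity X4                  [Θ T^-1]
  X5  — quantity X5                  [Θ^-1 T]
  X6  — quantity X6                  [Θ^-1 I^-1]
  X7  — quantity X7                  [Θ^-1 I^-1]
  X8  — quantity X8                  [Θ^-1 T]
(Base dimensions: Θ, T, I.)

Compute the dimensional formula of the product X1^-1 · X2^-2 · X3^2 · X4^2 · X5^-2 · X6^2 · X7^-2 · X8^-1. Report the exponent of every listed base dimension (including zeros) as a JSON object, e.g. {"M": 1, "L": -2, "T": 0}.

Exponent matrix [Θ,T,I] × [X1,X2,X3,X4,X5,X6,X7,X8]:
  Θ: [ 2  2  1  1 -1 -1 -1 -1]
  T: [-1 -1  0 -1  1  0  0  1]
  I: [ 1  1  1  0  0 -1 -1  0]
  [Θ]: (-1)·2+(-2)·2+(2)·1+(2)·1+(-2)·-1+(2)·-1+(-2)·-1+(-1)·-1 = 1
  [T]: (-1)·-1+(-2)·-1+(2)·0+(2)·-1+(-2)·1+(2)·0+(-2)·0+(-1)·1 = -2
  [I]: (-1)·1+(-2)·1+(2)·1+(2)·0+(-2)·0+(2)·-1+(-2)·-1+(-1)·0 = -1
⇒ Θ T^-2 I^-1

{"Θ": 1, "T": -2, "I": -1}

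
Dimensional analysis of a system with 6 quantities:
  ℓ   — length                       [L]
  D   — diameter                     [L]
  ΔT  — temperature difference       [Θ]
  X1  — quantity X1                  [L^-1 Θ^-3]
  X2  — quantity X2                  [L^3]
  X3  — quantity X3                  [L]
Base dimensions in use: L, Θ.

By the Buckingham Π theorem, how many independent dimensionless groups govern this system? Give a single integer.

Dimensional matrix (L×Θ by ℓ×D×ΔT×X1×X2×X3):
  L: [ 1  1  0 -1  3  1]
  Θ: [ 0  0  1 -3  0  0]
Row reduction gives pivot columns ℓ,ΔT; rank = 2
n=6, r=2 ⇒ 4 dimensionless groups

4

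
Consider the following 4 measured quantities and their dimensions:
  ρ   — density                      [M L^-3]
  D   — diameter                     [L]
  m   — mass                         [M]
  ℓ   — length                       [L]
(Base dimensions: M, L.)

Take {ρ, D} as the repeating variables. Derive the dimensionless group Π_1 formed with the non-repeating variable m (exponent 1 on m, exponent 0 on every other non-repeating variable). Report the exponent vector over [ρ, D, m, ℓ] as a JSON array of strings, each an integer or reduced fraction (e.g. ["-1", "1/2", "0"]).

["-1", "-3", "1", "0"]

Dimensional matrix (M×L by ρ×D×m×ℓ):
  M: [ 1  0  1  0]
  L: [-3  1  0  1]
Echelon form has 2 nonzero rows (pivots: ρ,D)
Pivot set = {ρ,D}, free = {m,ℓ}
RREF:
  r0: [   1    0    1    0]
  r1: [   0    1    3    1]
Fix exponent of m at 1, ℓ at 0; solve each RREF row for its pivot's exponent:
  r0: exp(ρ) + (1)·1 = 0 ⇒ exp(ρ) = -1
  r1: exp(D) + (3)·1 = 0 ⇒ exp(D) = -3
Π_1 = ρ^-1 · D^-3 · m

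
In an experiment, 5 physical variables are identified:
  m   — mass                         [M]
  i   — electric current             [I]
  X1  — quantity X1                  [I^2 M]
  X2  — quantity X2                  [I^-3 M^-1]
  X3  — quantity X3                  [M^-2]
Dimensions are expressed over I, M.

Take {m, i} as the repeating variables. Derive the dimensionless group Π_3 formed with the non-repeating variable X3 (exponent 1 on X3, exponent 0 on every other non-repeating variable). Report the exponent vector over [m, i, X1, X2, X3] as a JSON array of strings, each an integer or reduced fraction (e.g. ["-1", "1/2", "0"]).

["2", "0", "0", "0", "1"]

Exponent matrix [I,M] × [m,i,X1,X2,X3]:
  I: [ 0  1  2 -3  0]
  M: [ 1  0  1 -1 -2]
Row reduction gives pivot columns m,i; rank = 2
Repeat: m,i; free: X1,X2,X3
RREF:
  r0: [   1    0    1   -1   -2]
  r1: [   0    1    2   -3    0]
Fix exponent of X3 at 1, X1 at 0, X2 at 0; solve each RREF row for its pivot's exponent:
  r0: exp(m) + (-2)·1 = 0 ⇒ exp(m) = 2
  r1: exp(i) + (0)·1 = 0 ⇒ exp(i) = 0
Π_3 = m^2 · X3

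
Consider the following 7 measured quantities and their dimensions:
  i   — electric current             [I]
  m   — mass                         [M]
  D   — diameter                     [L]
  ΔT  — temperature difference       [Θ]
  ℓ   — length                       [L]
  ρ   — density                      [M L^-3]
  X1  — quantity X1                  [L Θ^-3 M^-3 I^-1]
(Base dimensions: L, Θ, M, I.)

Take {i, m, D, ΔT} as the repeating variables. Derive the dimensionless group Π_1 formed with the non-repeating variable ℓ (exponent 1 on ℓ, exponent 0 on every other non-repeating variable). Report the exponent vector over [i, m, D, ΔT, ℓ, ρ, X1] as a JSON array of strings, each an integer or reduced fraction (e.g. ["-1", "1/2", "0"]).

["0", "0", "-1", "0", "1", "0", "0"]

Dimensional matrix (L×Θ×M×I by i×m×D×ΔT×ℓ×ρ×X1):
  L: [ 0  0  1  0  1 -3  1]
  Θ: [ 0  0  0  1  0  0 -3]
  M: [ 0  1  0  0  0  1 -3]
  I: [ 1  0  0  0  0  0 -1]
Echelon form has 4 nonzero rows (pivots: i,m,D,ΔT)
Pivot set = {i,m,D,ΔT}, free = {ℓ,ρ,X1}
RREF:
  r0: [   1    0    0    0    0    0   -1]
  r1: [   0    1    0    0    0    1   -3]
  r2: [   0    0    1    0    1   -3    1]
  r3: [   0    0    0    1    0    0   -3]
Fix exponent of ℓ at 1, ρ at 0, X1 at 0; solve each RREF row for its pivot's exponent:
  r0: exp(i) + (0)·1 = 0 ⇒ exp(i) = 0
  r1: exp(m) + (0)·1 = 0 ⇒ exp(m) = 0
  r2: exp(D) + (1)·1 = 0 ⇒ exp(D) = -1
  r3: exp(ΔT) + (0)·1 = 0 ⇒ exp(ΔT) = 0
Π_1 = D^-1 · ℓ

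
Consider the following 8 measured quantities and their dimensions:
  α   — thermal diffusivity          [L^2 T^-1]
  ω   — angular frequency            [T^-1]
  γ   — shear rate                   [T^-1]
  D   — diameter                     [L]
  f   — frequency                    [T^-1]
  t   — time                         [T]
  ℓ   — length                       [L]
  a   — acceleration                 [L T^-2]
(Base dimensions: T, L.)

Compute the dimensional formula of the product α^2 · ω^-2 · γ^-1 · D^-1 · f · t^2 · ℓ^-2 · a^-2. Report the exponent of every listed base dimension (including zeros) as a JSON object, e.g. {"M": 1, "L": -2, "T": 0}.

{"T": 6, "L": -1}

Dimensional matrix (T×L by α×ω×γ×D×f×t×ℓ×a):
  T: [-1 -1 -1  0 -1  1  0 -2]
  L: [ 2  0  0  1  0  0  1  1]
  [T]: (2)·-1+(-2)·-1+(-1)·-1+(-1)·0+(1)·-1+(2)·1+(-2)·0+(-2)·-2 = 6
  [L]: (2)·2+(-2)·0+(-1)·0+(-1)·1+(1)·0+(2)·0+(-2)·1+(-2)·1 = -1
⇒ T^6 L^-1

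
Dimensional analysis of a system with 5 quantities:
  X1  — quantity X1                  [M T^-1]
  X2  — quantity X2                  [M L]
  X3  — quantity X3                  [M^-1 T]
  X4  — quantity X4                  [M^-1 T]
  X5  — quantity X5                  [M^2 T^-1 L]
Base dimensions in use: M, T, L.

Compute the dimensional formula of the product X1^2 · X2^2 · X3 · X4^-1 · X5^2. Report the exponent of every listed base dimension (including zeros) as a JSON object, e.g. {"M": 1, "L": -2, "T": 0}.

Write exponents as rows M,T,L / cols X1,X2,X3,X4,X5:
  M: [ 1  1 -1 -1  2]
  T: [-1  0  1  1 -1]
  L: [ 0  1  0  0  1]
  [M]: (2)·1+(2)·1+(1)·-1+(-1)·-1+(2)·2 = 8
  [T]: (2)·-1+(2)·0+(1)·1+(-1)·1+(2)·-1 = -4
  [L]: (2)·0+(2)·1+(1)·0+(-1)·0+(2)·1 = 4
⇒ M^8 T^-4 L^4

{"M": 8, "T": -4, "L": 4}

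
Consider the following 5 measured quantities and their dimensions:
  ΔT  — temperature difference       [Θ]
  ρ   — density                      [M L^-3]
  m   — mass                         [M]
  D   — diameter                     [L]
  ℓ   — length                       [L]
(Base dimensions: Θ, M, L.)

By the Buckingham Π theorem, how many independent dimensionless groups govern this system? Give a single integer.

2

Dimensional matrix (Θ×M×L by ΔT×ρ×m×D×ℓ):
  Θ: [ 1  0  0  0  0]
  M: [ 0  1  1  0  0]
  L: [ 0 -3  0  1  1]
Row reduction gives pivot columns ΔT,ρ,m; rank = 3
Π count = n − r = 5 − 3 = 2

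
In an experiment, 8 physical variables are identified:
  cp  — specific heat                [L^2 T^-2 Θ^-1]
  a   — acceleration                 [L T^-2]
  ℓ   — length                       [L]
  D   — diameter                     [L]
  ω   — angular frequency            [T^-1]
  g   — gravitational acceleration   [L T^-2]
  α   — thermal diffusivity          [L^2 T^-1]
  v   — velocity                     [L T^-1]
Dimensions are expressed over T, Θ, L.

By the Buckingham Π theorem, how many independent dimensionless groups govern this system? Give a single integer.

Dimensional matrix (T×Θ×L by cp×a×ℓ×D×ω×g×α×v):
  T: [-2 -2  0  0 -1 -2 -1 -1]
  Θ: [-1  0  0  0  0  0  0  0]
  L: [ 2  1  1  1  0  1  2  1]
Row reduction gives pivot columns cp,a,ℓ; rank = 3
Π count = n − r = 8 − 3 = 5

5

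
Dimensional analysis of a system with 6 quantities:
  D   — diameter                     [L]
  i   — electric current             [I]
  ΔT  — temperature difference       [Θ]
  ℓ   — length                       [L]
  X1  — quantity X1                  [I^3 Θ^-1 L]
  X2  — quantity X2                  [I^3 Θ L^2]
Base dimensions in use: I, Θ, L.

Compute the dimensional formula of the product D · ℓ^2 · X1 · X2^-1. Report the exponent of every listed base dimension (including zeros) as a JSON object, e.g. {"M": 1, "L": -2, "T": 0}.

{"I": 0, "Θ": -2, "L": 2}

Exponent matrix [I,Θ,L] × [D,i,ΔT,ℓ,X1,X2]:
  I: [ 0  1  0  0  3  3]
  Θ: [ 0  0  1  0 -1  1]
  L: [ 1  0  0  1  1  2]
  [I]: (1)·0+(2)·0+(1)·3+(-1)·3 = 0
  [Θ]: (1)·0+(2)·0+(1)·-1+(-1)·1 = -2
  [L]: (1)·1+(2)·1+(1)·1+(-1)·2 = 2
⇒ Θ^-2 L^2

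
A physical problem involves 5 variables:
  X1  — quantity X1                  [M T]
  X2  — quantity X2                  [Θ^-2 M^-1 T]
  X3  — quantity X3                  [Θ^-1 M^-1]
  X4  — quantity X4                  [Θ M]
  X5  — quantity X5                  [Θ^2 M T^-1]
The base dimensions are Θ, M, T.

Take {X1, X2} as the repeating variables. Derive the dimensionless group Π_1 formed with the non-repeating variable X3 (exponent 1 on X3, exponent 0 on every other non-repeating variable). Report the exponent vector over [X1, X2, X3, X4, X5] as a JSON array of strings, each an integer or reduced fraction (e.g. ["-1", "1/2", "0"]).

Write exponents as rows Θ,M,T / cols X1,X2,X3,X4,X5:
  Θ: [ 0 -2 -1  1  2]
  M: [ 1 -1 -1  1  1]
  T: [ 1  1  0  0 -1]
RREF → pivots at {X1,X2} ⇒ r = 2
Pivot set = {X1,X2}, free = {X3,X4,X5}
RREF:
  r0: [   1    0 -1/2  1/2    0]
  r1: [   0    1  1/2 -1/2   -1]
  r2: [   0    0    0    0    0]
Fix exponent of X3 at 1, X4 at 0, X5 at 0; solve each RREF row for its pivot's exponent:
  r0: exp(X1) + (-1/2)·1 = 0 ⇒ exp(X1) = 1/2
  r1: exp(X2) + (1/2)·1 = 0 ⇒ exp(X2) = -1/2
Π_1 = X1^(1/2) · X2^(-1/2) · X3

["1/2", "-1/2", "1", "0", "0"]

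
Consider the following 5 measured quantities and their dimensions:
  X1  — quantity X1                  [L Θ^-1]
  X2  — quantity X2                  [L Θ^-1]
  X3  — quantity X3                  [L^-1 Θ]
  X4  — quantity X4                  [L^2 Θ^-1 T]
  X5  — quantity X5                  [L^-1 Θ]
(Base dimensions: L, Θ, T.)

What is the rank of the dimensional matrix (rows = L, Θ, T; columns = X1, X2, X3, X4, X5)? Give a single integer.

Exponent matrix [L,Θ,T] × [X1,X2,X3,X4,X5]:
  L: [ 1  1 -1  2 -1]
  Θ: [-1 -1  1 -1  1]
  T: [ 0  0  0  1  0]
Echelon form has 2 nonzero rows (pivots: X1,X4)

2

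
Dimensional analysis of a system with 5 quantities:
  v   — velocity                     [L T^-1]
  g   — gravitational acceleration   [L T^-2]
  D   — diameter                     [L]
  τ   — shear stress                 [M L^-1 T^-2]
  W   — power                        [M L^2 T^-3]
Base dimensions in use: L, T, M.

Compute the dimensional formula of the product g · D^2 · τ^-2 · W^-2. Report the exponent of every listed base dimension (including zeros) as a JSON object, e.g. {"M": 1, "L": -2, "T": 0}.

Dimensional matrix (L×T×M by v×g×D×τ×W):
  L: [ 1  1  1 -1  2]
  T: [-1 -2  0 -2 -3]
  M: [ 0  0  0  1  1]
  [L]: (1)·1+(2)·1+(-2)·-1+(-2)·2 = 1
  [T]: (1)·-2+(2)·0+(-2)·-2+(-2)·-3 = 8
  [M]: (1)·0+(2)·0+(-2)·1+(-2)·1 = -4
⇒ L T^8 M^-4

{"L": 1, "T": 8, "M": -4}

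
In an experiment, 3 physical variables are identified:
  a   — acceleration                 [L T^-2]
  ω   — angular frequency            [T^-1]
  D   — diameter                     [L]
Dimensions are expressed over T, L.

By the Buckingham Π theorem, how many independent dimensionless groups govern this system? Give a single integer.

Exponent matrix [T,L] × [a,ω,D]:
  T: [-2 -1  0]
  L: [ 1  0  1]
Row reduction gives pivot columns a,ω; rank = 2
n=3, r=2 ⇒ 1 dimensionless group

1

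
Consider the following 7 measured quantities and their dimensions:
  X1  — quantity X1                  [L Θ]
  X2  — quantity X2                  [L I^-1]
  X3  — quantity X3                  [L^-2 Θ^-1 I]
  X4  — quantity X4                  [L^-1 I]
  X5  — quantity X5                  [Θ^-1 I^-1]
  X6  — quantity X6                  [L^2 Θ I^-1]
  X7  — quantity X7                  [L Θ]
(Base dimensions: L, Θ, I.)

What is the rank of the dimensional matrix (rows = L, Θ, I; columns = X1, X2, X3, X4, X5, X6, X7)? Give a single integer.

Write exponents as rows L,Θ,I / cols X1,X2,X3,X4,X5,X6,X7:
  L: [ 1  1 -2 -1  0  2  1]
  Θ: [ 1  0 -1  0 -1  1  1]
  I: [ 0 -1  1  1 -1 -1  0]
Row reduction gives pivot columns X1,X2; rank = 2

2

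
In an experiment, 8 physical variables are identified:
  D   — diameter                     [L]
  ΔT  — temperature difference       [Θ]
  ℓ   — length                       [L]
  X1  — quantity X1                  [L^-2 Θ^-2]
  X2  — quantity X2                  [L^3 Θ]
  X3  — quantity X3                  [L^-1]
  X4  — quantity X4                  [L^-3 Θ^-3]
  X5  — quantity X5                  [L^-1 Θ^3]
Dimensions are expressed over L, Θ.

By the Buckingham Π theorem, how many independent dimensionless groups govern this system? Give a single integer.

Exponent matrix [L,Θ] × [D,ΔT,ℓ,X1,X2,X3,X4,X5]:
  L: [ 1  0  1 -2  3 -1 -3 -1]
  Θ: [ 0  1  0 -2  1  0 -3  3]
Echelon form has 2 nonzero rows (pivots: D,ΔT)
8 vars − rank 2 = 6 Π groups

6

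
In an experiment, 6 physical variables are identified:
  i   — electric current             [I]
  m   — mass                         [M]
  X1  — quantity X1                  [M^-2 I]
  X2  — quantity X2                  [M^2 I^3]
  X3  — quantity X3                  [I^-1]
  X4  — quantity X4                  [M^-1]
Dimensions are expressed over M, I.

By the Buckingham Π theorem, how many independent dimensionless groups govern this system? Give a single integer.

Write exponents as rows M,I / cols i,m,X1,X2,X3,X4:
  M: [ 0  1 -2  2  0 -1]
  I: [ 1  0  1  3 -1  0]
RREF → pivots at {i,m} ⇒ r = 2
n=6, r=2 ⇒ 4 dimensionless groups

4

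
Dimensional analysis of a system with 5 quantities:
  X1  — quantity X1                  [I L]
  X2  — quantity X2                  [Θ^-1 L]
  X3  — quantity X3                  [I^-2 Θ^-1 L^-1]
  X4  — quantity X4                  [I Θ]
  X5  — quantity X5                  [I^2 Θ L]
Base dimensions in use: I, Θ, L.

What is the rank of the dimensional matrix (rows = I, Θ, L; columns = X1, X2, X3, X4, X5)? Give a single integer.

2

Exponent matrix [I,Θ,L] × [X1,X2,X3,X4,X5]:
  I: [ 1  0 -2  1  2]
  Θ: [ 0 -1 -1  1  1]
  L: [ 1  1 -1  0  1]
Row reduction gives pivot columns X1,X2; rank = 2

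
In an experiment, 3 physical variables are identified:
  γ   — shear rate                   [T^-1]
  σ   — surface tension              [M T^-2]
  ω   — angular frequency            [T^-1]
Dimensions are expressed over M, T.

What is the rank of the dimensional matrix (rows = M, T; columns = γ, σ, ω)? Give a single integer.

2

Dimensional matrix (M×T by γ×σ×ω):
  M: [ 0  1  0]
  T: [-1 -2 -1]
Echelon form has 2 nonzero rows (pivots: γ,σ)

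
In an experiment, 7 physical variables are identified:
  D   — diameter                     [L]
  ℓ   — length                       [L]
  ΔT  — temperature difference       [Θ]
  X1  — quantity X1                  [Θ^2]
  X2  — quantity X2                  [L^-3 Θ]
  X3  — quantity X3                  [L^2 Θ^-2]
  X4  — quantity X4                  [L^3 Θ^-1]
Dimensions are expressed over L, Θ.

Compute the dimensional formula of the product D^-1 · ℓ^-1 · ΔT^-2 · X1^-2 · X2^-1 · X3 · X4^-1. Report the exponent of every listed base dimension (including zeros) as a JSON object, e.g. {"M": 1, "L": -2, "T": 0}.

{"L": 0, "Θ": -8}

Dimensional matrix (L×Θ by D×ℓ×ΔT×X1×X2×X3×X4):
  L: [ 1  1  0  0 -3  2  3]
  Θ: [ 0  0  1  2  1 -2 -1]
  [L]: (-1)·1+(-1)·1+(-2)·0+(-2)·0+(-1)·-3+(1)·2+(-1)·3 = 0
  [Θ]: (-1)·0+(-1)·0+(-2)·1+(-2)·2+(-1)·1+(1)·-2+(-1)·-1 = -8
⇒ Θ^-8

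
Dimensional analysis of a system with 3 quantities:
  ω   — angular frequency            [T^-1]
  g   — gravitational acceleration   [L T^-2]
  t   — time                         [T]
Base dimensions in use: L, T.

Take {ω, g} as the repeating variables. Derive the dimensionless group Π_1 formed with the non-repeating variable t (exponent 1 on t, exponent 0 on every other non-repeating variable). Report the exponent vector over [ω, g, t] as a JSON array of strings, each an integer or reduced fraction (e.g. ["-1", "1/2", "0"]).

["1", "0", "1"]

Dimensional matrix (L×T by ω×g×t):
  L: [ 0  1  0]
  T: [-1 -2  1]
Row reduction gives pivot columns ω,g; rank = 2
Pivot set = {ω,g}, free = {t}
RREF:
  r0: [   1    0   -1]
  r1: [   0    1    0]
Fix exponent of t at 1; solve each RREF row for its pivot's exponent:
  r0: exp(ω) + (-1)·1 = 0 ⇒ exp(ω) = 1
  r1: exp(g) + (0)·1 = 0 ⇒ exp(g) = 0
Π_1 = ω · t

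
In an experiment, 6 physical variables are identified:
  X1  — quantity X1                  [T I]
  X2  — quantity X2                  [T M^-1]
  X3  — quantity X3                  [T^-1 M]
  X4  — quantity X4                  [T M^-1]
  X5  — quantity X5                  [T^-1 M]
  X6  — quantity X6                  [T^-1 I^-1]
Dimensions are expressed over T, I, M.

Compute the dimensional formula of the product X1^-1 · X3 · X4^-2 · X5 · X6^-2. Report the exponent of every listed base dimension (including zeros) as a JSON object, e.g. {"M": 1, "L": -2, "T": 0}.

{"T": -3, "I": 1, "M": 4}

Write exponents as rows T,I,M / cols X1,X2,X3,X4,X5,X6:
  T: [ 1  1 -1  1 -1 -1]
  I: [ 1  0  0  0  0 -1]
  M: [ 0 -1  1 -1  1  0]
  [T]: (-1)·1+(1)·-1+(-2)·1+(1)·-1+(-2)·-1 = -3
  [I]: (-1)·1+(1)·0+(-2)·0+(1)·0+(-2)·-1 = 1
  [M]: (-1)·0+(1)·1+(-2)·-1+(1)·1+(-2)·0 = 4
⇒ T^-3 I M^4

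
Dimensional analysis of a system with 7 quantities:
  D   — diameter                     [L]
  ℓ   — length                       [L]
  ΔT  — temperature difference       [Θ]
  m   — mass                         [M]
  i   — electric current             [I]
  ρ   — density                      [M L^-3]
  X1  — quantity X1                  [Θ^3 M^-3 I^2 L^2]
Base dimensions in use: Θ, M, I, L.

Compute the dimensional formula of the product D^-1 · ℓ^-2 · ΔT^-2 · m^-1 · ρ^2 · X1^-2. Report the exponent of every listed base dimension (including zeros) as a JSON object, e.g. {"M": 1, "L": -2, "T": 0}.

Dimensional matrix (Θ×M×I×L by D×ℓ×ΔT×m×i×ρ×X1):
  Θ: [ 0  0  1  0  0  0  3]
  M: [ 0  0  0  1  0  1 -3]
  I: [ 0  0  0  0  1  0  2]
  L: [ 1  1  0  0  0 -3  2]
  [Θ]: (-1)·0+(-2)·0+(-2)·1+(-1)·0+(2)·0+(-2)·3 = -8
  [M]: (-1)·0+(-2)·0+(-2)·0+(-1)·1+(2)·1+(-2)·-3 = 7
  [I]: (-1)·0+(-2)·0+(-2)·0+(-1)·0+(2)·0+(-2)·2 = -4
  [L]: (-1)·1+(-2)·1+(-2)·0+(-1)·0+(2)·-3+(-2)·2 = -13
⇒ Θ^-8 M^7 I^-4 L^-13

{"Θ": -8, "M": 7, "I": -4, "L": -13}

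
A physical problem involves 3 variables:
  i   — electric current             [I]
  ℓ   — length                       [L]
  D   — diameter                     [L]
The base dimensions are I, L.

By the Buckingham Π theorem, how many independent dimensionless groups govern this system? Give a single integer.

Dimensional matrix (I×L by i×ℓ×D):
  I: [ 1  0  0]
  L: [ 0  1  1]
Echelon form has 2 nonzero rows (pivots: i,ℓ)
3 vars − rank 2 = 1 Π group

1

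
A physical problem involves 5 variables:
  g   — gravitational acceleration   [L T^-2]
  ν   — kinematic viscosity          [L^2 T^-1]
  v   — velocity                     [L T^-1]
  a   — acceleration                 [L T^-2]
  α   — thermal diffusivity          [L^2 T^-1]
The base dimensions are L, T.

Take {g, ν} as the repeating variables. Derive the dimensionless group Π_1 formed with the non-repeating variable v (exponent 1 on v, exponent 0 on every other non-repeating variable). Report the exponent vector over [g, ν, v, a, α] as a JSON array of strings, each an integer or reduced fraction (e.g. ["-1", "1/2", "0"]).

["-1/3", "-1/3", "1", "0", "0"]

Write exponents as rows L,T / cols g,ν,v,a,α:
  L: [ 1  2  1  1  2]
  T: [-2 -1 -1 -2 -1]
Row reduction gives pivot columns g,ν; rank = 2
Pivot set = {g,ν}, free = {v,a,α}
RREF:
  r0: [   1    0  1/3    1    0]
  r1: [   0    1  1/3    0    1]
Fix exponent of v at 1, a at 0, α at 0; solve each RREF row for its pivot's exponent:
  r0: exp(g) + (1/3)·1 = 0 ⇒ exp(g) = -1/3
  r1: exp(ν) + (1/3)·1 = 0 ⇒ exp(ν) = -1/3
Π_1 = g^(-1/3) · ν^(-1/3) · v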